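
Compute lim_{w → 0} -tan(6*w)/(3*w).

-2

Substitution gives 0/0.
Since tan(u)/u → 1 as u → 0, tan(6w)/(6w) → 1 and the limit is 6/(-3) = -2.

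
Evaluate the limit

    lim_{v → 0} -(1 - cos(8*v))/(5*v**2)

-32/5

Substitution gives 0/0.
Use (1 − cos u)/u² → 1/2 with u = 8v: the limit is 8²/(2·(-5)) = -32/5.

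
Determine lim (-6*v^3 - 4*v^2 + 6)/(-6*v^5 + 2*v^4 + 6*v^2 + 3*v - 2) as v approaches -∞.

The denominator has degree 5 and the numerator degree 3. Dividing numerator and denominator by v^5 sends every term to 0 except the leading denominator term, so the limit is 0.

0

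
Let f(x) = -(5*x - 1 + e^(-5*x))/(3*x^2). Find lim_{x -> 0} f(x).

Direct substitution gives 0/0.
Apply L'Hôpital: lim (5 - 5*e^(-5*x))/(-6*x), still 0/0.
After 2 applications of L'Hôpital's rule the quotient is (25*e^(-5*x))/(-6); substituting x = 0 gives -25/6.

-25/6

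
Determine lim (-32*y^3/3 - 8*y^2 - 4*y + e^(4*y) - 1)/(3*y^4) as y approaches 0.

Direct substitution gives 0/0.
Apply L'Hôpital: lim (-32*y^2 - 16*y + 4*e^(4*y) - 4)/(12*y^3), still 0/0.
Apply L'Hôpital: lim (-64*y + 16*e^(4*y) - 16)/(36*y^2), still 0/0.
Apply L'Hôpital: lim (64*e^(4*y) - 64)/(72*y), still 0/0.
After 4 applications of L'Hôpital's rule the quotient is (256*e^(4*y))/(72); substituting y = 0 gives 32/9.

32/9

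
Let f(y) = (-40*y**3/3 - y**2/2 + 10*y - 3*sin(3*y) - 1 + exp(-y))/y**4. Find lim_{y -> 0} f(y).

Substitution gives 0/0; apply L'Hôpital's rule 4 times.
After differentiating numerator and denominator 4 times the quotient is (-243*sin(3*y) + e^(-y))/(24); at y = 0 this is 1/24.

1/24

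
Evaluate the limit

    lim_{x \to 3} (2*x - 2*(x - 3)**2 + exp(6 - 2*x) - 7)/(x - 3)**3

-4/3

Direct substitution gives 0/0.
Apply L'Hôpital: lim (-4*x - 2*e^(6 - 2*x) + 14)/(3*(x - 3)^2), still 0/0.
Apply L'Hôpital: lim (4*e^(6 - 2*x) - 4)/(6*x - 18), still 0/0.
After 3 applications of L'Hôpital's rule the quotient is (-8*e^(6 - 2*x))/(6); substituting x = 3 gives -4/3.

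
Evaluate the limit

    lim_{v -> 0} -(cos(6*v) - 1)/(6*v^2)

Direct substitution gives 0/0.
Apply L'Hôpital: lim (-6*sin(6*v))/(-12*v), still 0/0.
After 2 applications of L'Hôpital's rule the quotient is (-36*cos(6*v))/(-12); substituting v = 0 gives 3.

3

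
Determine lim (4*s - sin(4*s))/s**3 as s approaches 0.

Direct substitution gives 0/0.
Apply L'Hôpital: lim (4 - 4*cos(4*s))/(3*s^2), still 0/0.
Apply L'Hôpital: lim (16*sin(4*s))/(6*s), still 0/0.
After 3 applications of L'Hôpital's rule the quotient is (64*cos(4*s))/(6); substituting s = 0 gives 32/3.

32/3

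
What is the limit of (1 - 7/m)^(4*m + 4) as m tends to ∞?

The base → 1 and the exponent → ∞: a 1^∞ form.
Take logarithms: (4m + 4)·ln(1 - 7/m). Since ln(1+u) ~ u for small u, this behaves like (4m)·(-7/m) → -28.
So the limit is e^(-28).

e^(-28)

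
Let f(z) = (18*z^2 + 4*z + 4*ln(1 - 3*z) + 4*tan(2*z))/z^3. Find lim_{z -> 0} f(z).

-76/3

Substitution gives 0/0; apply L'Hôpital's rule 3 times.
After differentiating numerator and denominator 3 times the quotient is (192*tan(2*z)^2/cos(2*z)^2 + 64/cos(2*z)^2 + 216/(3*z - 1)^3)/(6); at z = 0 this is -76/3.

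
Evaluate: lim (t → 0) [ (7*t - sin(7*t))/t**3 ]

343/6

Direct substitution gives 0/0.
Apply L'Hôpital: lim (7 - 7*cos(7*t))/(3*t^2), still 0/0.
Apply L'Hôpital: lim (49*sin(7*t))/(6*t), still 0/0.
After 3 applications of L'Hôpital's rule the quotient is (343*cos(7*t))/(6); substituting t = 0 gives 343/6.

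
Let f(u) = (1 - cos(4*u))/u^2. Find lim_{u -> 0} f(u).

Substitution gives 0/0.
Use (1 − cos θ)/θ² → 1/2 with θ = 4u: the limit is 4²/(2·1) = 8.

8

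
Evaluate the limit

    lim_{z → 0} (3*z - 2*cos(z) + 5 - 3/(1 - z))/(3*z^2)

-2/3

Substitution gives 0/0 (the numerator vanishes to order 2).
Expand each term to order z^2: the coefficient of z^2 in -2·cos(z) is 1 and in -3·1/(1 - z) is -3.
Lower-order terms cancel with the polynomial part, so the numerator is (-2)·z^2 + o(z^2), and the limit is (-2)/(3) = -2/3.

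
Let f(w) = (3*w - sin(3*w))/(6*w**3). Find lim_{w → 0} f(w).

3/4

Direct substitution gives 0/0.
Apply L'Hôpital: lim (3 - 3*cos(3*w))/(18*w^2), still 0/0.
Apply L'Hôpital: lim (9*sin(3*w))/(36*w), still 0/0.
After 3 applications of L'Hôpital's rule the quotient is (27*cos(3*w))/(36); substituting w = 0 gives 3/4.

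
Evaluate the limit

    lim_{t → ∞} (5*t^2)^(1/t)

Base → ∞ and exponent → 0: an ∞^0 form.
Take logs: (1/t)·ln(5·t^2) = (ln 5 + 2·ln t)/t → 0.
So the limit is e^0 = 1.

1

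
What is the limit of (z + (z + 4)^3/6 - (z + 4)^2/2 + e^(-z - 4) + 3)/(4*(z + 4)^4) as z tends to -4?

Direct substitution gives 0/0.
Apply L'Hôpital: lim (-z + (z + 4)^2/2 - e^(-z - 4) - 3)/(16*(z + 4)^3), still 0/0.
Apply L'Hôpital: lim (z + e^(-z - 4) + 3)/(48*(z + 4)^2), still 0/0.
Apply L'Hôpital: lim (1 - e^(-z - 4))/(96*z + 384), still 0/0.
After 4 applications of L'Hôpital's rule the quotient is (e^(-z - 4))/(96); substituting z = -4 gives 1/96.

1/96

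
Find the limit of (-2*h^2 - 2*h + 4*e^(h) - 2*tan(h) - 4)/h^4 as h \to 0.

Substitution gives 0/0; apply L'Hôpital's rule 4 times.
After differentiating numerator and denominator 4 times the quotient is (4*e^(h) - 48*tan(h)^5 - 80*tan(h)^3 - 32*tan(h))/(24); at h = 0 this is 1/6.

1/6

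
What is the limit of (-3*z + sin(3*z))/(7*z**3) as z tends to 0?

-9/14

Direct substitution gives 0/0.
Apply L'Hôpital: lim (3*cos(3*z) - 3)/(21*z^2), still 0/0.
Apply L'Hôpital: lim (-9*sin(3*z))/(42*z), still 0/0.
After 3 applications of L'Hôpital's rule the quotient is (-27*cos(3*z))/(42); substituting z = 0 gives -9/14.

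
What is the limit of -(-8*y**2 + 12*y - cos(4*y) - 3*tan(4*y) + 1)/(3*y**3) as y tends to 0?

64/3

Substitution gives 0/0 (the numerator vanishes to order 3).
Expand each term to order y^3: the coefficient of y^3 in −cos(4y) is 0 and in -3·tan(4y) is -64.
Lower-order terms cancel with the polynomial part, so the numerator is (-64)·y^3 + o(y^3), and the limit is (-64)/(-3) = 64/3.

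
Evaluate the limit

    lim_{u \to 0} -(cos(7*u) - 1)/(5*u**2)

Direct substitution gives 0/0.
Apply L'Hôpital: lim (-7*sin(7*u))/(-10*u), still 0/0.
After 2 applications of L'Hôpital's rule the quotient is (-49*cos(7*u))/(-10); substituting u = 0 gives 49/10.

49/10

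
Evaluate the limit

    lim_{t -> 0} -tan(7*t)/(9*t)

Substitution gives 0/0.
Since tan(u)/u → 1 as u → 0, tan(7t)/(7t) → 1 and the limit is 7/(-9) = -7/9.

-7/9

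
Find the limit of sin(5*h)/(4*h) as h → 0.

5/4

Substitution gives 0/0.
Write it as (5/4)·sin(5h)/(5h); since sin(u)/u → 1, the limit is 5/4.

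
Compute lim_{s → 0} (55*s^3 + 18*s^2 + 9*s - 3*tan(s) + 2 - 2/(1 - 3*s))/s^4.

Substitution gives 0/0; apply L'Hôpital's rule 4 times.
After differentiating numerator and denominator 4 times the quotient is (24*tan(s)/cos(s)^2 - 72*tan(s)/cos(s)^4 + 3888/(3*s - 1)^5)/(24); at s = 0 this is -162.

-162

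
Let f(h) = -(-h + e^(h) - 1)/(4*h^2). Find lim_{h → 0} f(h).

-1/8

Direct substitution gives 0/0.
Apply L'Hôpital: lim (e^(h) - 1)/(-8*h), still 0/0.
After 2 applications of L'Hôpital's rule the quotient is (e^(h))/(-8); substituting h = 0 gives -1/8.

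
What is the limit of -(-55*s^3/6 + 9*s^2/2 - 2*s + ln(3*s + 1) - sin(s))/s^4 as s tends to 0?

81/4

Substitution gives 0/0 (the numerator vanishes to order 4).
Expand each term to order s^4: the coefficient of s^4 in −sin(s) is 0 and in ln(1 + 3s) is -81/4.
Lower-order terms cancel with the polynomial part, so the numerator is (-81/4)·s^4 + o(s^4), and the limit is (-81/4)/(-1) = 81/4.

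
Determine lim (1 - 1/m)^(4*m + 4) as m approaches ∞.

e^(-4)

The base → 1 and the exponent → ∞: a 1^∞ form.
Take logarithms: (4m + 4)·ln(1 - 1/m). Since ln(1+u) ~ u for small u, this behaves like (4m)·(-1/m) → -4.
So the limit is e^(-4).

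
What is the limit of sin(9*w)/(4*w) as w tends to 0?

Substitution gives 0/0.
Write it as (9/4)·sin(9w)/(9w); since sin(u)/u → 1, the limit is 9/4.

9/4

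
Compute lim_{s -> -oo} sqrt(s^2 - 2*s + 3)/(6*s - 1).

-1/6

For large |s|, √(s^2 - 2*s + 3) ≈ √1·|s| and the denominator ≈ 6s.
Since s → −∞, |s| = −s, giving −√1/(6) = -1/6.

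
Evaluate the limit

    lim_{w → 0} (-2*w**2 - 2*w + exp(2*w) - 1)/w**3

4/3

Direct substitution gives 0/0.
Apply L'Hôpital: lim (-4*w + 2*e^(2*w) - 2)/(3*w^2), still 0/0.
Apply L'Hôpital: lim (4*e^(2*w) - 4)/(6*w), still 0/0.
After 3 applications of L'Hôpital's rule the quotient is (8*e^(2*w))/(6); substituting w = 0 gives 4/3.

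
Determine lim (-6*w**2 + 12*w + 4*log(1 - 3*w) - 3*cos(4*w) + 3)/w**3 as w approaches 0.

-36

Substitution gives 0/0; apply L'Hôpital's rule 3 times.
After differentiating numerator and denominator 3 times the quotient is (-192*sin(4*w) + 216/(3*w - 1)^3)/(6); at w = 0 this is -36.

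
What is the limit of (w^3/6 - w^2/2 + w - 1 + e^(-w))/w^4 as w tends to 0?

Direct substitution gives 0/0.
Apply L'Hôpital: lim (w^2/2 - w + 1 - e^(-w))/(4*w^3), still 0/0.
Apply L'Hôpital: lim (w - 1 + e^(-w))/(12*w^2), still 0/0.
Apply L'Hôpital: lim (1 - e^(-w))/(24*w), still 0/0.
After 4 applications of L'Hôpital's rule the quotient is (e^(-w))/(24); substituting w = 0 gives 1/24.

1/24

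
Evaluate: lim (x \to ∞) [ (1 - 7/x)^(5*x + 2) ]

e^(-35)

The base → 1 and the exponent → ∞: a 1^∞ form.
Take logarithms: (5x + 2)·ln(1 - 7/x). Since ln(1+u) ~ u for small u, this behaves like (5x)·(-7/x) → -35.
So the limit is e^(-35).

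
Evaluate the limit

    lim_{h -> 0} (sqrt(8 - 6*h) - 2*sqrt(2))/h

-3*√(2)/4

Substitution gives 0/0. Multiply numerator and denominator by the conjugate √(8 - 6h) + √8.
The numerator becomes (8 - 6h) − 8 = -6h, so the expression simplifies to -6/(√(8 - 6h) + √8).
Letting h → 0 gives -6/(2√8) = -3*√(2)/4.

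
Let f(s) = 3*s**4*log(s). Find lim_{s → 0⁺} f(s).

This is a 0·(−∞) form. Rewrite as 3·ln(s) / s^(−4) and apply L'Hôpital:
the derivative quotient is 3·(1/s) / (−4·s^(−5)) = (-3/4)·s^4 → 0.

0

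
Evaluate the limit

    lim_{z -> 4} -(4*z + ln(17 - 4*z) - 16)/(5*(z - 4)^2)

Direct substitution gives 0/0.
Apply L'Hôpital: lim (4 - 4/(17 - 4*z))/(40 - 10*z), still 0/0.
After 2 applications of L'Hôpital's rule the quotient is (-16/(17 - 4*z)^2)/(-10); substituting z = 4 gives 8/5.

8/5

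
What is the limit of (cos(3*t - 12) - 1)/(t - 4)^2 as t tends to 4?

Direct substitution gives 0/0.
Apply L'Hôpital: lim (-3*sin(3*t - 12))/(2*t - 8), still 0/0.
After 2 applications of L'Hôpital's rule the quotient is (-9*cos(3*t - 12))/(2); substituting t = 4 gives -9/2.

-9/2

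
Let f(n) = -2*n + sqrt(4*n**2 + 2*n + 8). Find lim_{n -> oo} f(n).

1/2

This has the form ∞ − ∞. Multiply and divide by the conjugate √(4*n^2 + 2*n + 8) + 2n.
That gives (2n + 8) / (√(4*n^2 + 2*n + 8) + 2n).
Divide numerator and denominator by n: the limit is 2/(2·2) = 1/2.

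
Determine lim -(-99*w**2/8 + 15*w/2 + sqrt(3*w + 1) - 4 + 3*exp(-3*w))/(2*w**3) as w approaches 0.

189/32

Substitution gives 0/0 (the numerator vanishes to order 3).
Expand each term to order w^3: the coefficient of w^3 in √(1 + 3w) is 27/16 and in 3·e^(-3w) is -27/2.
Lower-order terms cancel with the polynomial part, so the numerator is (-189/16)·w^3 + o(w^3), and the limit is (-189/16)/(-2) = 189/32.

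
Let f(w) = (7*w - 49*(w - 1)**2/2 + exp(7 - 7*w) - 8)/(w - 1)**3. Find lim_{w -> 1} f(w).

-343/6

Direct substitution gives 0/0.
Apply L'Hôpital: lim (-49*w - 7*e^(7 - 7*w) + 56)/(3*(w - 1)^2), still 0/0.
Apply L'Hôpital: lim (49*e^(7 - 7*w) - 49)/(6*w - 6), still 0/0.
After 3 applications of L'Hôpital's rule the quotient is (-343*e^(7 - 7*w))/(6); substituting w = 1 gives -343/6.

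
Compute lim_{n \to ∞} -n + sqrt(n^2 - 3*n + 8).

-3/2

This has the form ∞ − ∞. Multiply and divide by the conjugate √(n^2 - 3*n + 8) + n.
That gives (-3n + 8) / (√(n^2 - 3*n + 8) + n).
Divide numerator and denominator by n: the limit is -3/(2·1) = -3/2.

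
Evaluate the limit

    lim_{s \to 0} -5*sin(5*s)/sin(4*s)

Substitution gives 0/0.
Divide numerator and denominator by s: sin(5s)/s → 5 and sin(4s)/s → 4, so the limit is -5·5/4 = -25/4.

-25/4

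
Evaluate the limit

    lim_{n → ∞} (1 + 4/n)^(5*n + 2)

Let L be the limit and take ln: ln L = lim (5n + 2)·ln(1 + 4/n) = lim (5n + 2)·(4/n + O(1/n²)) = 20.
Hence L = e^(20).

e^(20)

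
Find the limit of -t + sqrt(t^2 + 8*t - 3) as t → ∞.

4

This has the form ∞ − ∞. Multiply and divide by the conjugate √(t^2 + 8*t - 3) + t.
That gives (8t - 3) / (√(t^2 + 8*t - 3) + t).
Divide numerator and denominator by t: the limit is 8/(2·1) = 4.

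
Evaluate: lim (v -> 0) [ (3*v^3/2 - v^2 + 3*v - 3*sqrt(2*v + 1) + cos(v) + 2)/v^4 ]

Substitution gives 0/0; apply L'Hôpital's rule 4 times.
After differentiating numerator and denominator 4 times the quotient is (cos(v) + 45/(2*v + 1)^(7/2))/(24); at v = 0 this is 23/12.

23/12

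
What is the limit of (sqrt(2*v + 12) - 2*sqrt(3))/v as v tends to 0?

A 0/0 form; rationalise with √(12 + 2v) + √12. This collapses the numerator to 2v, leaving 2/(√(12 + 2v) + √12) → 2/(2√12) = √(3)/6.

√(3)/6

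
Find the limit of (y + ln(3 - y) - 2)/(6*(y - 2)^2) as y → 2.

Direct substitution gives 0/0.
Apply L'Hôpital: lim (1 - 1/(3 - y))/(12*y - 24), still 0/0.
After 2 applications of L'Hôpital's rule the quotient is (-1/(3 - y)^2)/(12); substituting y = 2 gives -1/12.

-1/12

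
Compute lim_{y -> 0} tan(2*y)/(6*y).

Substitution gives 0/0.
Since tan(u)/u → 1 as u → 0, tan(2y)/(2y) → 1 and the limit is 2/6 = 1/3.

1/3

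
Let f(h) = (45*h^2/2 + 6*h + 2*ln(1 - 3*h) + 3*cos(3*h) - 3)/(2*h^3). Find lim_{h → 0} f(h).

-9

Substitution gives 0/0 (the numerator vanishes to order 3).
Expand each term to order h^3: the coefficient of h^3 in 3·cos(3h) is 0 and in 2·ln(1 - 3h) is -18.
Lower-order terms cancel with the polynomial part, so the numerator is (-18)·h^3 + o(h^3), and the limit is (-18)/(2) = -9.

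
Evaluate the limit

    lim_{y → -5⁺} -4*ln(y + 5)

∞

As y → -5⁺, y + 5 → 0⁺ and ln(y + 5) → −∞.
Multiplying by -4 gives ∞.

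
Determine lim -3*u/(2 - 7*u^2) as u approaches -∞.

0

The denominator has degree 2 and the numerator degree 1. Dividing numerator and denominator by u^2 sends every term to 0 except the leading denominator term, so the limit is 0.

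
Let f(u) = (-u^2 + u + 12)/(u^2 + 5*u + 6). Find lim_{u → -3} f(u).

-7

Direct substitution gives 0/0, so factor. Both numerator and denominator have (u + 3) as a factor.
After cancelling, the expression reduces to (4 - u)/(u + 2).
Substituting u = -3 gives -7.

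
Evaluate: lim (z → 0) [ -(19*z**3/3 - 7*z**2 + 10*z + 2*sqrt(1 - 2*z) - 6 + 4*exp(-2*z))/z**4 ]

-17/12

Substitution gives 0/0 (the numerator vanishes to order 4).
Expand each term to order z^4: the coefficient of z^4 in 2·√(1 - 2z) is -5/4 and in 4·e^(-2z) is 8/3.
Lower-order terms cancel with the polynomial part, so the numerator is (17/12)·z^4 + o(z^4), and the limit is (17/12)/(-1) = -17/12.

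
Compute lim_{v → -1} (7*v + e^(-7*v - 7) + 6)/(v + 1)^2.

49/2

Direct substitution gives 0/0.
Apply L'Hôpital: lim (7 - 7*e^(-7*v - 7))/(2*v + 2), still 0/0.
After 2 applications of L'Hôpital's rule the quotient is (49*e^(-7*v - 7))/(2); substituting v = -1 gives 49/2.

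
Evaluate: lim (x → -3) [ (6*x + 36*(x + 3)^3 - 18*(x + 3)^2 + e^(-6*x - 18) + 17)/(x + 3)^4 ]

54

Direct substitution gives 0/0.
Apply L'Hôpital: lim (-36*x + 108*(x + 3)^2 - 6*e^(-6*x - 18) - 102)/(4*(x + 3)^3), still 0/0.
Apply L'Hôpital: lim (216*x + 36*e^(-6*x - 18) + 612)/(12*(x + 3)^2), still 0/0.
Apply L'Hôpital: lim (216 - 216*e^(-6*x - 18))/(24*x + 72), still 0/0.
After 4 applications of L'Hôpital's rule the quotient is (1296*e^(-6*x - 18))/(24); substituting x = -3 gives 54.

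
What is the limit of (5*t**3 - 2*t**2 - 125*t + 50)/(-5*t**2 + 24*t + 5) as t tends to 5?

-115/13

Direct substitution gives 0/0, so factor. Both numerator and denominator have (t - 5) as a factor.
After cancelling, the expression reduces to (5*t^2 + 23*t - 10)/(-5*t - 1).
Substituting t = 5 gives -115/13.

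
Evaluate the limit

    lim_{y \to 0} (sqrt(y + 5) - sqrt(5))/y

A 0/0 form; rationalise with √(5 + y) + √5. This collapses the numerator to y, leaving 1/(√(5 + y) + √5) → 1/(2√5) = √(5)/10.

√(5)/10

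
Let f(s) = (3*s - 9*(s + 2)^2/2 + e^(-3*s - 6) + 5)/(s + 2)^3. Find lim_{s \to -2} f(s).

Direct substitution gives 0/0.
Apply L'Hôpital: lim (-9*s - 3*e^(-3*s - 6) - 15)/(3*(s + 2)^2), still 0/0.
Apply L'Hôpital: lim (9*e^(-3*s - 6) - 9)/(6*s + 12), still 0/0.
After 3 applications of L'Hôpital's rule the quotient is (-27*e^(-3*s - 6))/(6); substituting s = -2 gives -9/2.

-9/2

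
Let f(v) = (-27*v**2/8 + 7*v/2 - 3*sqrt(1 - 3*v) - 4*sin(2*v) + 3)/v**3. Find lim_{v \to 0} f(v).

Substitution gives 0/0; apply L'Hôpital's rule 3 times.
After differentiating numerator and denominator 3 times the quotient is (32*cos(2*v) + 243/(8*(1 - 3*v)^(5/2)))/(6); at v = 0 this is 499/48.

499/48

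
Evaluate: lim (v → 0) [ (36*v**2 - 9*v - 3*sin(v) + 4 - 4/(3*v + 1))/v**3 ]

217/2

Substitution gives 0/0; apply L'Hôpital's rule 3 times.
After differentiating numerator and denominator 3 times the quotient is (3*cos(v) + 648/(3*v + 1)^4)/(6); at v = 0 this is 217/2.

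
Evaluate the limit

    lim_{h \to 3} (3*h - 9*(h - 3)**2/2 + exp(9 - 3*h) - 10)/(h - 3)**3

Direct substitution gives 0/0.
Apply L'Hôpital: lim (-9*h - 3*e^(9 - 3*h) + 30)/(3*(h - 3)^2), still 0/0.
Apply L'Hôpital: lim (9*e^(9 - 3*h) - 9)/(6*h - 18), still 0/0.
After 3 applications of L'Hôpital's rule the quotient is (-27*e^(9 - 3*h))/(6); substituting h = 3 gives -9/2.

-9/2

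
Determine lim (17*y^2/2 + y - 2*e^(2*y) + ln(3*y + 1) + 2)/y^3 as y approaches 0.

Substitution gives 0/0; apply L'Hôpital's rule 3 times.
After differentiating numerator and denominator 3 times the quotient is (-16*e^(2*y) + 54/(3*y + 1)^3)/(6); at y = 0 this is 19/3.

19/3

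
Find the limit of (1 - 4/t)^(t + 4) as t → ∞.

Let L be the limit and take ln: ln L = lim (t + 4)·ln(1 - 4/t) = lim (t + 4)·(-4/t + O(1/t²)) = -4.
Hence L = e^(-4).

e^(-4)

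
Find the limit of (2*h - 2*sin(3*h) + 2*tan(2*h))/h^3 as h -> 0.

43/3

Substitution gives 0/0 (the numerator vanishes to order 3).
Expand each term to order h^3: the coefficient of h^3 in -2·sin(3h) is 9 and in 2·tan(2h) is 16/3.
Lower-order terms cancel with the polynomial part, so the numerator is (43/3)·h^3 + o(h^3), and the limit is (43/3)/(1) = 43/3.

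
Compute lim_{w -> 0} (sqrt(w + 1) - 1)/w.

A 0/0 form; rationalise with √(1 + w) + √1. This collapses the numerator to w, leaving 1/(√(1 + w) + √1) → 1/(2√1) = 1/2.

1/2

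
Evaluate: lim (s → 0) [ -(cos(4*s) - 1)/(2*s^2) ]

4

Direct substitution gives 0/0.
Apply L'Hôpital: lim (-4*sin(4*s))/(-4*s), still 0/0.
After 2 applications of L'Hôpital's rule the quotient is (-16*cos(4*s))/(-4); substituting s = 0 gives 4.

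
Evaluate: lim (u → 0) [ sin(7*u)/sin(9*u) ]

Substitution gives 0/0.
Divide numerator and denominator by u: sin(7u)/u → 7 and sin(9u)/u → 9, so the limit is 1·7/9 = 7/9.

7/9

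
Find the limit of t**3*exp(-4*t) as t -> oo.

Write as t^3/e^{4t}, an ∞/∞ form.
Exponential growth dominates any polynomial, so repeated L'Hôpital (or the standard result) gives 0.

0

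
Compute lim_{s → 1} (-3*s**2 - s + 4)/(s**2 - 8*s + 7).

7/6

Since s = 1 makes numerator and denominator zero, (s - 1) divides both.
Cancelling it gives (-3*s - 4)/(s - 7); now plug in s = 1 to get 7/6.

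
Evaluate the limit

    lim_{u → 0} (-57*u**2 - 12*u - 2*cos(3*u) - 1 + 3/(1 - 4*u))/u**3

192

Substitution gives 0/0 (the numerator vanishes to order 3).
Expand each term to order u^3: the coefficient of u^3 in 3·1/(1 - 4u) is 192 and in -2·cos(3u) is 0.
Lower-order terms cancel with the polynomial part, so the numerator is (192)·u^3 + o(u^3), and the limit is (192)/(1) = 192.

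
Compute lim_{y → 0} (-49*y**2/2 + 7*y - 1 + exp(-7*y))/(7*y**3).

-49/6

Direct substitution gives 0/0.
Apply L'Hôpital: lim (-49*y + 7 - 7*e^(-7*y))/(21*y^2), still 0/0.
Apply L'Hôpital: lim (-49 + 49*e^(-7*y))/(42*y), still 0/0.
After 3 applications of L'Hôpital's rule the quotient is (-343*e^(-7*y))/(42); substituting y = 0 gives -49/6.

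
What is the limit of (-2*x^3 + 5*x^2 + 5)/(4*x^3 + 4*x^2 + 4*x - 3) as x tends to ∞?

-1/2

Numerator and denominator both have degree 3.
Dividing every term by x^3, all lower-order terms vanish and the limit is the ratio of leading coefficients, -2/(4) = -1/2.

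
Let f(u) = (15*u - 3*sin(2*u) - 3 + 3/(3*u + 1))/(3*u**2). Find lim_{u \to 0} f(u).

Substitution gives 0/0; apply L'Hôpital's rule 2 times.
After differentiating numerator and denominator 2 times the quotient is (12*sin(2*u) + 54/(3*u + 1)^3)/(6); at u = 0 this is 9.

9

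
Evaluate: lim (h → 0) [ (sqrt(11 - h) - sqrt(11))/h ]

-√(11)/22

Substitution gives 0/0. Multiply numerator and denominator by the conjugate √(11 - h) + √11.
The numerator becomes (11 - h) − 11 = -h, so the expression simplifies to -1/(√(11 - h) + √11).
Letting h → 0 gives -1/(2√11) = -√(11)/22.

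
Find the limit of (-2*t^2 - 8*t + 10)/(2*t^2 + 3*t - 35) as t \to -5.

Since t = -5 makes numerator and denominator zero, (t + 5) divides both.
Cancelling it gives (2 - 2*t)/(2*t - 7); now plug in t = -5 to get -12/17.

-12/17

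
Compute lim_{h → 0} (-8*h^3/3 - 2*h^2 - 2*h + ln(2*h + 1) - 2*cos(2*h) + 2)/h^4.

-16/3

Substitution gives 0/0 (the numerator vanishes to order 4).
Expand each term to order h^4: the coefficient of h^4 in -2·cos(2h) is -4/3 and in ln(1 + 2h) is -4.
Lower-order terms cancel with the polynomial part, so the numerator is (-16/3)·h^4 + o(h^4), and the limit is (-16/3)/(1) = -16/3.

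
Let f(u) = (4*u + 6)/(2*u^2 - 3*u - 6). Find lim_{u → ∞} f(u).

0

The denominator has degree 2 and the numerator degree 1. Dividing numerator and denominator by u^2 sends every term to 0 except the leading denominator term, so the limit is 0.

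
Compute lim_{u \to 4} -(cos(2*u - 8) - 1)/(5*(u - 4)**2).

2/5

Direct substitution gives 0/0.
Apply L'Hôpital: lim (-2*sin(2*u - 8))/(40 - 10*u), still 0/0.
After 2 applications of L'Hôpital's rule the quotient is (-4*cos(2*u - 8))/(-10); substituting u = 4 gives 2/5.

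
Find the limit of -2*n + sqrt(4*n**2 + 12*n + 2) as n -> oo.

3

This has the form ∞ − ∞. Multiply and divide by the conjugate √(4*n^2 + 12*n + 2) + 2n.
That gives (12n + 2) / (√(4*n^2 + 12*n + 2) + 2n).
Divide numerator and denominator by n: the limit is 12/(2·2) = 3.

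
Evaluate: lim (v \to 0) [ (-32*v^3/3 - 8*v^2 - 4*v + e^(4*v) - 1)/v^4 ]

32/3

Direct substitution gives 0/0.
Apply L'Hôpital: lim (-32*v^2 - 16*v + 4*e^(4*v) - 4)/(4*v^3), still 0/0.
Apply L'Hôpital: lim (-64*v + 16*e^(4*v) - 16)/(12*v^2), still 0/0.
Apply L'Hôpital: lim (64*e^(4*v) - 64)/(24*v), still 0/0.
After 4 applications of L'Hôpital's rule the quotient is (256*e^(4*v))/(24); substituting v = 0 gives 32/3.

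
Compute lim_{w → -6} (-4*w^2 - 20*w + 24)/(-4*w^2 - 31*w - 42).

Since w = -6 makes numerator and denominator zero, (w + 6) divides both.
Cancelling it gives (4 - 4*w)/(-4*w - 7); now plug in w = -6 to get 28/17.

28/17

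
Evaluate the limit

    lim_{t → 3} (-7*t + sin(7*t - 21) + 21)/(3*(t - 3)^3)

-343/18

Direct substitution gives 0/0.
Apply L'Hôpital: lim (7*cos(7*t - 21) - 7)/(9*(t - 3)^2), still 0/0.
Apply L'Hôpital: lim (-49*sin(7*t - 21))/(18*t - 54), still 0/0.
After 3 applications of L'Hôpital's rule the quotient is (-343*cos(7*t - 21))/(18); substituting t = 3 gives -343/18.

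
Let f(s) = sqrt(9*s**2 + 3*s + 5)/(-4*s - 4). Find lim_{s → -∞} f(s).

For large |s|, √(9*s^2 + 3*s + 5) ≈ √9·|s| and the denominator ≈ -4s.
Since s → −∞, |s| = −s, giving −√9/(-4) = 3/4.

3/4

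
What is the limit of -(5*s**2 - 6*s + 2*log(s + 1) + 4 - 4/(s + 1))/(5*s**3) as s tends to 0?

Substitution gives 0/0 (the numerator vanishes to order 3).
Expand each term to order s^3: the coefficient of s^3 in 2·ln(1 + s) is 2/3 and in -4·1/(1 + s) is 4.
Lower-order terms cancel with the polynomial part, so the numerator is (14/3)·s^3 + o(s^3), and the limit is (14/3)/(-5) = -14/15.

-14/15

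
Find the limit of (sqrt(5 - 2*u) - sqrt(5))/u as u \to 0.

-√(5)/5

A 0/0 form; rationalise with √(5 - 2u) + √5. This collapses the numerator to -2u, leaving -2/(√(5 - 2u) + √5) → -2/(2√5) = -√(5)/5.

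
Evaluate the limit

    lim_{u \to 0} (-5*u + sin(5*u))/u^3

-125/6

Direct substitution gives 0/0.
Apply L'Hôpital: lim (5*cos(5*u) - 5)/(3*u^2), still 0/0.
Apply L'Hôpital: lim (-25*sin(5*u))/(6*u), still 0/0.
After 3 applications of L'Hôpital's rule the quotient is (-125*cos(5*u))/(6); substituting u = 0 gives -125/6.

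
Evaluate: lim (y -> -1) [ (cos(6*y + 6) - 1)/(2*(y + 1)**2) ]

Direct substitution gives 0/0.
Apply L'Hôpital: lim (-6*sin(6*y + 6))/(4*y + 4), still 0/0.
After 2 applications of L'Hôpital's rule the quotient is (-36*cos(6*y + 6))/(4); substituting y = -1 gives -9.

-9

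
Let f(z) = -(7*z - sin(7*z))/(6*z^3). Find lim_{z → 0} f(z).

-343/36

Direct substitution gives 0/0.
Apply L'Hôpital: lim (7 - 7*cos(7*z))/(-18*z^2), still 0/0.
Apply L'Hôpital: lim (49*sin(7*z))/(-36*z), still 0/0.
After 3 applications of L'Hôpital's rule the quotient is (343*cos(7*z))/(-36); substituting z = 0 gives -343/36.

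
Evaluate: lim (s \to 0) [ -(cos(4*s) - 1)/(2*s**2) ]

Direct substitution gives 0/0.
Apply L'Hôpital: lim (-4*sin(4*s))/(-4*s), still 0/0.
After 2 applications of L'Hôpital's rule the quotient is (-16*cos(4*s))/(-4); substituting s = 0 gives 4.

4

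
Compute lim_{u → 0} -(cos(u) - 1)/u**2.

1/2

Direct substitution gives 0/0.
Apply L'Hôpital: lim (-sin(u))/(-2*u), still 0/0.
After 2 applications of L'Hôpital's rule the quotient is (-cos(u))/(-2); substituting u = 0 gives 1/2.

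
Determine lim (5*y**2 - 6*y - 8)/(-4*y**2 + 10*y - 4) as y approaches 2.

-7/3

Since y = 2 makes numerator and denominator zero, (y - 2) divides both.
Cancelling it gives (5*y + 4)/(2 - 4*y); now plug in y = 2 to get -7/3.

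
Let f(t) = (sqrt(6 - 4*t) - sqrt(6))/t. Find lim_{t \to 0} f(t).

-√(6)/3

Substitution gives 0/0. Multiply numerator and denominator by the conjugate √(6 - 4t) + √6.
The numerator becomes (6 - 4t) − 6 = -4t, so the expression simplifies to -4/(√(6 - 4t) + √6).
Letting t → 0 gives -4/(2√6) = -√(6)/3.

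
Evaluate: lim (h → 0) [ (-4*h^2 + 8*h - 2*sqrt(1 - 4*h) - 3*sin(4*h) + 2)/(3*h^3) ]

40/3

Substitution gives 0/0 (the numerator vanishes to order 3).
Expand each term to order h^3: the coefficient of h^3 in -3·sin(4h) is 32 and in -2·√(1 - 4h) is 8.
Lower-order terms cancel with the polynomial part, so the numerator is (40)·h^3 + o(h^3), and the limit is (40)/(3) = 40/3.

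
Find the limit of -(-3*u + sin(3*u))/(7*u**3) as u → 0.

9/14

Direct substitution gives 0/0.
Apply L'Hôpital: lim (3*cos(3*u) - 3)/(-21*u^2), still 0/0.
Apply L'Hôpital: lim (-9*sin(3*u))/(-42*u), still 0/0.
After 3 applications of L'Hôpital's rule the quotient is (-27*cos(3*u))/(-42); substituting u = 0 gives 9/14.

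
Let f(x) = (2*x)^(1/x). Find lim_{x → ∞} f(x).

Base → ∞ and exponent → 0: an ∞^0 form.
Take logs: (1/x)·ln(2·x^1) = (ln 2 + 1·ln x)/x → 0.
So the limit is e^0 = 1.

1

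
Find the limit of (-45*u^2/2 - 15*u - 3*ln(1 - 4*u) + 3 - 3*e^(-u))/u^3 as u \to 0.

Substitution gives 0/0 (the numerator vanishes to order 3).
Expand each term to order u^3: the coefficient of u^3 in -3·e^(-u) is 1/2 and in -3·ln(1 - 4u) is 64.
Lower-order terms cancel with the polynomial part, so the numerator is (129/2)·u^3 + o(u^3), and the limit is (129/2)/(1) = 129/2.

129/2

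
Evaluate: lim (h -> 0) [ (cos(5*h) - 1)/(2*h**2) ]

Direct substitution gives 0/0.
Apply L'Hôpital: lim (-5*sin(5*h))/(4*h), still 0/0.
After 2 applications of L'Hôpital's rule the quotient is (-25*cos(5*h))/(4); substituting h = 0 gives -25/4.

-25/4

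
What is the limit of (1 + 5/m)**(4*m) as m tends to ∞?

e^(20)

Write it as [(1 + 5/m)^m]^(4) · (1 + 5/m)^(0). The bracketed term tends to e^(5) and the second factor to 1, so the limit is e^(20).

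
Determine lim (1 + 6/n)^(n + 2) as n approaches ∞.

e^(6)

The base → 1 and the exponent → ∞: a 1^∞ form.
Take logarithms: (n + 2)·ln(1 + 6/n). Since ln(1+u) ~ u for small u, this behaves like (n)·(6/n) → 6.
So the limit is e^(6).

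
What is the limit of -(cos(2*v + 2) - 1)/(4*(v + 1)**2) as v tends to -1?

Direct substitution gives 0/0.
Apply L'Hôpital: lim (-2*sin(2*v + 2))/(-8*v - 8), still 0/0.
After 2 applications of L'Hôpital's rule the quotient is (-4*cos(2*v + 2))/(-8); substituting v = -1 gives 1/2.

1/2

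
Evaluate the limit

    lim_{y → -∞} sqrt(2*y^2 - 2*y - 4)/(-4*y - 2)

For large |y|, √(2*y^2 - 2*y - 4) ≈ √2·|y| and the denominator ≈ -4y.
Since y → −∞, |y| = −y, giving −√2/(-4) = √(2)/4.

√(2)/4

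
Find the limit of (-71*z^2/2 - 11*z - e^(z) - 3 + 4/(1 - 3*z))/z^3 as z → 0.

Substitution gives 0/0 (the numerator vanishes to order 3).
Expand each term to order z^3: the coefficient of z^3 in 4·1/(1 - 3z) is 108 and in −e^(z) is -1/6.
Lower-order terms cancel with the polynomial part, so the numerator is (647/6)·z^3 + o(z^3), and the limit is (647/6)/(1) = 647/6.

647/6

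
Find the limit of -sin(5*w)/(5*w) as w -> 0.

-1

Substitution gives 0/0.
Write it as (5/(-5))·sin(5w)/(5w); since sin(u)/u → 1, the limit is -1.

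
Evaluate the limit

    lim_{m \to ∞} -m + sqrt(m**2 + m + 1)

1/2

An ∞ − ∞ form. Rationalising with the conjugate, the difference becomes (m + 1) / (√(m^2 + m + 1) + m).
For large m the denominator behaves like 2·m, so the quotient tends to 1/2 = 1/2.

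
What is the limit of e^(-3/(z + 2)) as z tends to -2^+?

0

As z → -2⁺, -3/(z + 2) → −∞, so e^(-3/(z + 2)) → 0.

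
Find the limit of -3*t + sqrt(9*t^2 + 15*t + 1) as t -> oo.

5/2

An ∞ − ∞ form. Rationalising with the conjugate, the difference becomes (15t + 1) / (√(9*t^2 + 15*t + 1) + 3t).
For large t the denominator behaves like 2·3t, so the quotient tends to 15/6 = 5/2.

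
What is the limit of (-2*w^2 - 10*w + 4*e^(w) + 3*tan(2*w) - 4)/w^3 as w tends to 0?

Substitution gives 0/0 (the numerator vanishes to order 3).
Expand each term to order w^3: the coefficient of w^3 in 4·e^(w) is 2/3 and in 3·tan(2w) is 8.
Lower-order terms cancel with the polynomial part, so the numerator is (26/3)·w^3 + o(w^3), and the limit is (26/3)/(1) = 26/3.

26/3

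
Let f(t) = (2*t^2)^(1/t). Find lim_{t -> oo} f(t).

1

Base → ∞ and exponent → 0: an ∞^0 form.
Take logs: (1/t)·ln(2·t^2) = (ln 2 + 2·ln t)/t → 0.
So the limit is e^0 = 1.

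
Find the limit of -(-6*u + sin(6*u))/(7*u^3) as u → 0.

Direct substitution gives 0/0.
Apply L'Hôpital: lim (6*cos(6*u) - 6)/(-21*u^2), still 0/0.
Apply L'Hôpital: lim (-36*sin(6*u))/(-42*u), still 0/0.
After 3 applications of L'Hôpital's rule the quotient is (-216*cos(6*u))/(-42); substituting u = 0 gives 36/7.

36/7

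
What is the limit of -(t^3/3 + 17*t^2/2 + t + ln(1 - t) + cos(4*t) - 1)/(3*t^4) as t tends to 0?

Substitution gives 0/0 (the numerator vanishes to order 4).
Expand each term to order t^4: the coefficient of t^4 in ln(1 - t) is -1/4 and in cos(4t) is 32/3.
Lower-order terms cancel with the polynomial part, so the numerator is (125/12)·t^4 + o(t^4), and the limit is (125/12)/(-3) = -125/36.

-125/36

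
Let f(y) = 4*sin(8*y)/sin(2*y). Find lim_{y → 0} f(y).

16

Substitution gives 0/0.
Divide numerator and denominator by y: sin(8y)/y → 8 and sin(2y)/y → 2, so the limit is 4·8/2 = 16.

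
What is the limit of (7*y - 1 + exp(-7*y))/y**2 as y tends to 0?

49/2

Direct substitution gives 0/0.
Apply L'Hôpital: lim (7 - 7*e^(-7*y))/(2*y), still 0/0.
After 2 applications of L'Hôpital's rule the quotient is (49*e^(-7*y))/(2); substituting y = 0 gives 49/2.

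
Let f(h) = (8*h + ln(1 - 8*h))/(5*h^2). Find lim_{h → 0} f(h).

-32/5

Direct substitution gives 0/0.
Apply L'Hôpital: lim (8 - 8/(1 - 8*h))/(10*h), still 0/0.
After 2 applications of L'Hôpital's rule the quotient is (-64/(1 - 8*h)^2)/(10); substituting h = 0 gives -32/5.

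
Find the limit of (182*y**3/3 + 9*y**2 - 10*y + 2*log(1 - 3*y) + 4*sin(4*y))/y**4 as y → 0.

-81/2

Substitution gives 0/0 (the numerator vanishes to order 4).
Expand each term to order y^4: the coefficient of y^4 in 2·ln(1 - 3y) is -81/2 and in 4·sin(4y) is 0.
Lower-order terms cancel with the polynomial part, so the numerator is (-81/2)·y^4 + o(y^4), and the limit is (-81/2)/(1) = -81/2.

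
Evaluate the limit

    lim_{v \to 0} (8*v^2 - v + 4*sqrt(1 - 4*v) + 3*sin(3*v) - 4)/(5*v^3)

Substitution gives 0/0; apply L'Hôpital's rule 3 times.
After differentiating numerator and denominator 3 times the quotient is (-81*cos(3*v) - 96/(1 - 4*v)^(5/2))/(30); at v = 0 this is -59/10.

-59/10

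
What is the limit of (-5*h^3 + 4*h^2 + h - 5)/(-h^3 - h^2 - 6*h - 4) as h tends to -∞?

5

Numerator and denominator both have degree 3.
Dividing every term by h^3, all lower-order terms vanish and the limit is the ratio of leading coefficients, -5/(-1) = 5.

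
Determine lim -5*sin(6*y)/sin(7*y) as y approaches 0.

-30/7

Substitution gives 0/0.
Divide numerator and denominator by y: sin(6y)/y → 6 and sin(7y)/y → 7, so the limit is -5·6/7 = -30/7.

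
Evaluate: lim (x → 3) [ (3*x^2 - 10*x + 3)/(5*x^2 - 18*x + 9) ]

2/3

At x = 3 both the top and bottom vanish — a removable singularity. Factoring out (x - 3) from each leaves (3*x - 1)/(5*x - 3), which at x = 3 equals 2/3.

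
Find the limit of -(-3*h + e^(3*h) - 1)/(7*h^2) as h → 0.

-9/14

Direct substitution gives 0/0.
Apply L'Hôpital: lim (3*e^(3*h) - 3)/(-14*h), still 0/0.
After 2 applications of L'Hôpital's rule the quotient is (9*e^(3*h))/(-14); substituting h = 0 gives -9/14.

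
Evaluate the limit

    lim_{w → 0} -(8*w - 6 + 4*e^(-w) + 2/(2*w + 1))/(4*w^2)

Substitution gives 0/0; apply L'Hôpital's rule 2 times.
After differentiating numerator and denominator 2 times the quotient is (4*e^(-w) + 16/(2*w + 1)^3)/(-8); at w = 0 this is -5/2.

-5/2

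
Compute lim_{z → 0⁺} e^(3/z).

As z → 0⁺, 3/(z) → +∞, so e^(3/(z)) → ∞.

∞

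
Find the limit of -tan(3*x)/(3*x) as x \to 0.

-1

Substitution gives 0/0.
Since tan(u)/u → 1 as u → 0, tan(3x)/(3x) → 1 and the limit is 3/(-3) = -1.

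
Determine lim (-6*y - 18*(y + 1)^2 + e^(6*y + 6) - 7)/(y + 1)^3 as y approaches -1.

Direct substitution gives 0/0.
Apply L'Hôpital: lim (-36*y + 6*e^(6*y + 6) - 42)/(3*(y + 1)^2), still 0/0.
Apply L'Hôpital: lim (36*e^(6*y + 6) - 36)/(6*y + 6), still 0/0.
After 3 applications of L'Hôpital's rule the quotient is (216*e^(6*y + 6))/(6); substituting y = -1 gives 36.

36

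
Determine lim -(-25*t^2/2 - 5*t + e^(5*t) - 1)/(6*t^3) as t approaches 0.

-125/36

Direct substitution gives 0/0.
Apply L'Hôpital: lim (-25*t + 5*e^(5*t) - 5)/(-18*t^2), still 0/0.
Apply L'Hôpital: lim (25*e^(5*t) - 25)/(-36*t), still 0/0.
After 3 applications of L'Hôpital's rule the quotient is (125*e^(5*t))/(-36); substituting t = 0 gives -125/36.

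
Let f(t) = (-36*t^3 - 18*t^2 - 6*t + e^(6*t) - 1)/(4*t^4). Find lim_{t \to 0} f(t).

Direct substitution gives 0/0.
Apply L'Hôpital: lim (-108*t^2 - 36*t + 6*e^(6*t) - 6)/(16*t^3), still 0/0.
Apply L'Hôpital: lim (-216*t + 36*e^(6*t) - 36)/(48*t^2), still 0/0.
Apply L'Hôpital: lim (216*e^(6*t) - 216)/(96*t), still 0/0.
After 4 applications of L'Hôpital's rule the quotient is (1296*e^(6*t))/(96); substituting t = 0 gives 27/2.

27/2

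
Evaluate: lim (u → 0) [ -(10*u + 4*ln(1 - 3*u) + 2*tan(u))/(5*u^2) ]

18/5

Substitution gives 0/0 (the numerator vanishes to order 2).
Expand each term to order u^2: the coefficient of u^2 in 4·ln(1 - 3u) is -18 and in 2·tan(u) is 0.
Lower-order terms cancel with the polynomial part, so the numerator is (-18)·u^2 + o(u^2), and the limit is (-18)/(-5) = 18/5.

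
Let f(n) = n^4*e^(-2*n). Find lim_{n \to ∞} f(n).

0

Write as n^4/e^{2n}, an ∞/∞ form.
Exponential growth dominates any polynomial, so repeated L'Hôpital (or the standard result) gives 0.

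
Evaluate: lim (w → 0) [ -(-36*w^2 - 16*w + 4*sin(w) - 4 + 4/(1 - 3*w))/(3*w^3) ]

Substitution gives 0/0; apply L'Hôpital's rule 3 times.
After differentiating numerator and denominator 3 times the quotient is (-4*cos(w) + 648/(3*w - 1)^4)/(-18); at w = 0 this is -322/9.

-322/9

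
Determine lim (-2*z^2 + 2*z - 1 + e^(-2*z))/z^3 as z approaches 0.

Direct substitution gives 0/0.
Apply L'Hôpital: lim (-4*z + 2 - 2*e^(-2*z))/(3*z^2), still 0/0.
Apply L'Hôpital: lim (-4 + 4*e^(-2*z))/(6*z), still 0/0.
After 3 applications of L'Hôpital's rule the quotient is (-8*e^(-2*z))/(6); substituting z = 0 gives -4/3.

-4/3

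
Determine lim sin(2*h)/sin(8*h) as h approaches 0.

Substitution gives 0/0.
Divide numerator and denominator by h: sin(2h)/h → 2 and sin(8h)/h → 8, so the limit is 1·2/8 = 1/4.

1/4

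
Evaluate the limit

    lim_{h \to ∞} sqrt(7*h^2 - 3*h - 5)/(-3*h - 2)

-√(7)/3

For large |h|, √(7*h^2 - 3*h - 5) ≈ √7·|h| and the denominator ≈ -3h.
Since h → +∞, |h| = h, giving √7/(-3) = -√(7)/3.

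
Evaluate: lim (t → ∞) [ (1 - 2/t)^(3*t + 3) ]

e^(-6)

Write it as [(1 - 2/t)^t]^(3) · (1 - 2/t)^(3). The bracketed term tends to e^(-2) and the second factor to 1, so the limit is e^(-6).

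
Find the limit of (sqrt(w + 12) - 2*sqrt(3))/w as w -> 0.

√(3)/12

A 0/0 form; rationalise with √(12 + w) + √12. This collapses the numerator to w, leaving 1/(√(12 + w) + √12) → 1/(2√12) = √(3)/12.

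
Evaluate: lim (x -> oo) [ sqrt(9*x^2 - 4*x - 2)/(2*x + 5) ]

3/2

For large |x|, √(9*x^2 - 4*x - 2) ≈ √9·|x| and the denominator ≈ 2x.
Since x → +∞, |x| = x, giving √9/(2) = 3/2.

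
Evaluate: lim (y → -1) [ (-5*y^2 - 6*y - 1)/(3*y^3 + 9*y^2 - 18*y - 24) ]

Direct substitution gives 0/0, so factor. Both numerator and denominator have (y + 1) as a factor.
After cancelling, the expression reduces to (-5*y - 1)/(3*y^2 + 6*y - 24).
Substituting y = -1 gives -4/27.

-4/27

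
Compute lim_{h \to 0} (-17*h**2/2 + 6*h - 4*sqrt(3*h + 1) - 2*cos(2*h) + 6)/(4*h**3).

Substitution gives 0/0; apply L'Hôpital's rule 3 times.
After differentiating numerator and denominator 3 times the quotient is (-16*sin(2*h) - 81/(2*(3*h + 1)^(5/2)))/(24); at h = 0 this is -27/16.

-27/16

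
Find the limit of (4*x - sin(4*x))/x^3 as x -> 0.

Direct substitution gives 0/0.
Apply L'Hôpital: lim (4 - 4*cos(4*x))/(3*x^2), still 0/0.
Apply L'Hôpital: lim (16*sin(4*x))/(6*x), still 0/0.
After 3 applications of L'Hôpital's rule the quotient is (64*cos(4*x))/(6); substituting x = 0 gives 32/3.

32/3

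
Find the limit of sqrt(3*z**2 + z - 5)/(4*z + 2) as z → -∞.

-√(3)/4

For large |z|, √(3*z^2 + z - 5) ≈ √3·|z| and the denominator ≈ 4z.
Since z → −∞, |z| = −z, giving −√3/(4) = -√(3)/4.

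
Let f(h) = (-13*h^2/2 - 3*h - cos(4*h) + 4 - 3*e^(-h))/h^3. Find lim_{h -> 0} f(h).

1/2

Substitution gives 0/0 (the numerator vanishes to order 3).
Expand each term to order h^3: the coefficient of h^3 in −cos(4h) is 0 and in -3·e^(-h) is 1/2.
Lower-order terms cancel with the polynomial part, so the numerator is (1/2)·h^3 + o(h^3), and the limit is (1/2)/(1) = 1/2.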